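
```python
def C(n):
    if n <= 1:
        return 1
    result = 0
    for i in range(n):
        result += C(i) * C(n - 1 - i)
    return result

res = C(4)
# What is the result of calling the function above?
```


C(4)
= sum of C(i) * C(4-1-i) for i in 0..3
First compute sub-values bottom-up:
  C(0) = 1, C(1) = 1
  C(2) = 1*1 + 1*1 = 2
  C(3) = 1*2 + 1*1 + 2*1 = 5
Now C(4):
  C(0)*C(3) = 1*5 = 5
  C(1)*C(2) = 1*2 = 2
  C(2)*C(1) = 2*1 = 2
  C(3)*C(0) = 5*1 = 5
= 5 + 2 + 2 + 5
= 14


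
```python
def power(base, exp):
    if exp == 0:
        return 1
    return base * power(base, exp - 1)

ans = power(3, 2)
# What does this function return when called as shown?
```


power(3, 2)
= 3 * power(3, 1)
= 3 * 3 * power(3, 0)
= 3 * 3 * 1
= 9


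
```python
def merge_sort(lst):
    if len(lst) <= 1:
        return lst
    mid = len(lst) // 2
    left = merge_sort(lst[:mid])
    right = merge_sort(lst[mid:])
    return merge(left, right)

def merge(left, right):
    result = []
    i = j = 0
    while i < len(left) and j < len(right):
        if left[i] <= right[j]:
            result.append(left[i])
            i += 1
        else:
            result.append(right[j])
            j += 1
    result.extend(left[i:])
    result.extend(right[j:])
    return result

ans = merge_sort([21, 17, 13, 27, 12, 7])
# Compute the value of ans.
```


merge_sort([21, 17, 13, 27, 12, 7])
Split into [21, 17, 13] and [27, 12, 7]
Left sorted: [13, 17, 21]
Right sorted: [7, 12, 27]
Merge [13, 17, 21] and [7, 12, 27]
= [7, 12, 13, 17, 21, 27]


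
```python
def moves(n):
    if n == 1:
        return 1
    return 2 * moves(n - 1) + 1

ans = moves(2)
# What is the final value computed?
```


moves(2)
= 2 * moves(1) + 1
Now compute bottom-up:
moves(1) = 1
moves(2) = 2 * 1 + 1 = 3
= 3


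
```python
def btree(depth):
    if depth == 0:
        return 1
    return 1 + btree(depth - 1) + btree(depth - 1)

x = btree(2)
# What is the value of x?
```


btree(2)
= 1 + btree(1) + btree(1)
= 1 + 2 * btree(1)
btree(k) = 2^(k+1) - 1
btree(0) = 1
btree(1) = 3
btree(2) = 7
btree(2) = 2^3 - 1 = 7


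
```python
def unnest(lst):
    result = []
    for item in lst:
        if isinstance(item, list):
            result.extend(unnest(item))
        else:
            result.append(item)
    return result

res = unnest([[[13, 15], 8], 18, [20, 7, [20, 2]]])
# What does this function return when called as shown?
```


unnest([[[13, 15], 8], 18, [20, 7, [20, 2]]])
Processing each element:
  [[13, 15], 8] is a list -> unnest recursively -> [13, 15, 8]
  18 is not a list -> append 18
  [20, 7, [20, 2]] is a list -> unnest recursively -> [20, 7, 20, 2]
= [13, 15, 8, 18, 20, 7, 20, 2]


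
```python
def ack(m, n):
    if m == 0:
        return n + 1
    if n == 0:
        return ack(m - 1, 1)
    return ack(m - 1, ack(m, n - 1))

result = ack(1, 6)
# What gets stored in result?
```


ack(1, 6)
= ack(0, ack(1, 5))
First compute ack(1, 5) = 7
= ack(0, 7)
= 8


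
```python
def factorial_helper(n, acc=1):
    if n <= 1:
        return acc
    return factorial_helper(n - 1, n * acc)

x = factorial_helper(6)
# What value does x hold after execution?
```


factorial_helper(6, 1)
= factorial_helper(5, 6 * 1) = factorial_helper(5, 6)
= factorial_helper(4, 5 * 6) = factorial_helper(4, 30)
= factorial_helper(3, 4 * 30) = factorial_helper(3, 120)
= factorial_helper(2, 3 * 120) = factorial_helper(2, 360)
= factorial_helper(1, 2 * 360) = factorial_helper(1, 720)
n <= 1, return acc = 720


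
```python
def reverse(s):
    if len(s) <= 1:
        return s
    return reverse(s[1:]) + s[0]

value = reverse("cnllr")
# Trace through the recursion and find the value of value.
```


reverse("cnllr")
= reverse("nllr") + "c"
= reverse("llr") + "n" + "c"
= reverse("lr") + "l" + "n" + "c"
= reverse("r") + "l" + "l" + "n" + "c"
= "r" + "l" + "l" + "n" + "c"
= "rllnc"


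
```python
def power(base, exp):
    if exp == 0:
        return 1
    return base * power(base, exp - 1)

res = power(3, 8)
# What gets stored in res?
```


power(3, 8)
= 3 * power(3, 7)
= 3 * 3 * power(3, 6)
= 3 * 3 * 3 * power(3, 5)
= 3 * 3 * 3 * 3 * power(3, 4)
= 3 * 3 * 3 * 3 * 3 * power(3, 3)
= 3 * 3 * 3 * 3 * 3 * 3 * power(3, 2)
= 3 * 3 * 3 * 3 * 3 * 3 * 3 * power(3, 1)
= 3 * 3 * 3 * 3 * 3 * 3 * 3 * 3 * power(3, 0)
= 3 * 3 * 3 * 3 * 3 * 3 * 3 * 3 * 1
= 6561


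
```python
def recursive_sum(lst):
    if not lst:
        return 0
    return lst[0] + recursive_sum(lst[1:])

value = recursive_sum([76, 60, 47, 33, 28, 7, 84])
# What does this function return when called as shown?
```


recursive_sum([76, 60, 47, 33, 28, 7, 84])
= 76 + recursive_sum([60, 47, 33, 28, 7, 84])
= 76 + 60 + recursive_sum([47, 33, 28, 7, 84])
= 76 + 60 + 47 + recursive_sum([33, 28, 7, 84])
= 76 + 60 + 47 + 33 + recursive_sum([28, 7, 84])
= 76 + 60 + 47 + 33 + 28 + recursive_sum([7, 84])
= 76 + 60 + 47 + 33 + 28 + 7 + recursive_sum([84])
= 76 + 60 + 47 + 33 + 28 + 7 + 84 + recursive_sum([])
= 76 + 60 + 47 + 33 + 28 + 7 + 84 + 0
= 335


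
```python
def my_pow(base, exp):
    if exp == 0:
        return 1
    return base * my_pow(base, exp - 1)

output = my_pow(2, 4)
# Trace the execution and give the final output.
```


my_pow(2, 4)
= 2 * my_pow(2, 3)
= 2 * 2 * my_pow(2, 2)
= 2 * 2 * 2 * my_pow(2, 1)
= 2 * 2 * 2 * 2 * my_pow(2, 0)
= 2 * 2 * 2 * 2 * 1
= 16


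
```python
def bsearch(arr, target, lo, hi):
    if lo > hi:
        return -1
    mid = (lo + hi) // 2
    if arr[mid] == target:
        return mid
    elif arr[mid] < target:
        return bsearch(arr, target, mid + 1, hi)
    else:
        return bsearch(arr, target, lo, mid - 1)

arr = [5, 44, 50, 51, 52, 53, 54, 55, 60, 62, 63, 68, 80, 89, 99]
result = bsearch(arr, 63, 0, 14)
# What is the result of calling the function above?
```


bsearch(arr, 63, 0, 14)
lo=0, hi=14, mid=7, arr[mid]=55
55 < 63, search right half
lo=8, hi=14, mid=11, arr[mid]=68
68 > 63, search left half
lo=8, hi=10, mid=9, arr[mid]=62
62 < 63, search right half
lo=10, hi=10, mid=10, arr[mid]=63
arr[10] == 63, found at index 10
= 10


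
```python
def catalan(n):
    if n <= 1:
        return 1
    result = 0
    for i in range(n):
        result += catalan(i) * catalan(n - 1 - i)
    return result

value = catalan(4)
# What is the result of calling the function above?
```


catalan(4)
= sum of catalan(i) * catalan(4-1-i) for i in 0..3
First compute sub-values bottom-up:
  catalan(0) = 1, catalan(1) = 1
  catalan(2) = 1*1 + 1*1 = 2
  catalan(3) = 1*2 + 1*1 + 2*1 = 5
Now catalan(4):
  catalan(0)*catalan(3) = 1*5 = 5
  catalan(1)*catalan(2) = 1*2 = 2
  catalan(2)*catalan(1) = 2*1 = 2
  catalan(3)*catalan(0) = 5*1 = 5
= 5 + 2 + 2 + 5
= 14


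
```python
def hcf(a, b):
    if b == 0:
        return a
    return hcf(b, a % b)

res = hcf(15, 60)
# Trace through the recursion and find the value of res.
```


hcf(15, 60)
= hcf(60, 15 % 60) = hcf(60, 15)
= hcf(15, 60 % 15) = hcf(15, 0)
b == 0, return a = 15


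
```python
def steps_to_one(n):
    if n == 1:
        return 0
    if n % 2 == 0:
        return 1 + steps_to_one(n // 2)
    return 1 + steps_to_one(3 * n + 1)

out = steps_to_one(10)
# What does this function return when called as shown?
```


steps_to_one(10)
10 is even -> steps_to_one(5)
5 is odd -> 3*5+1 = 16 -> steps_to_one(16)
16 is even -> steps_to_one(8)
8 is even -> steps_to_one(4)
4 is even -> steps_to_one(2)
2 is even -> steps_to_one(1)
Reached 1 after 6 steps
= 6


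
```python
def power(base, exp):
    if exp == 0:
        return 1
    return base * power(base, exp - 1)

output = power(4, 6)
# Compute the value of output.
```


power(4, 6)
= 4 * power(4, 5)
= 4 * 4 * power(4, 4)
= 4 * 4 * 4 * power(4, 3)
= 4 * 4 * 4 * 4 * power(4, 2)
= 4 * 4 * 4 * 4 * 4 * power(4, 1)
= 4 * 4 * 4 * 4 * 4 * 4 * power(4, 0)
= 4 * 4 * 4 * 4 * 4 * 4 * 1
= 4096


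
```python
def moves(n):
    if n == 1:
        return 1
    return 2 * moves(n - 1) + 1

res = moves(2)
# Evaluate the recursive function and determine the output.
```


moves(2)
= 2 * moves(1) + 1
Now compute bottom-up:
moves(1) = 1
moves(2) = 2 * 1 + 1 = 3
= 3


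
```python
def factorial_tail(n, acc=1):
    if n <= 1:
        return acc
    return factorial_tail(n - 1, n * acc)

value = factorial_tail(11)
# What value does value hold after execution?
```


factorial_tail(11, 1)
= factorial_tail(10, 11 * 1) = factorial_tail(10, 11)
= factorial_tail(9, 10 * 11) = factorial_tail(9, 110)
= factorial_tail(8, 9 * 110) = factorial_tail(8, 990)
= factorial_tail(7, 8 * 990) = factorial_tail(7, 7920)
= factorial_tail(6, 7 * 7920) = factorial_tail(6, 55440)
= factorial_tail(5, 6 * 55440) = factorial_tail(5, 332640)
= factorial_tail(4, 5 * 332640) = factorial_tail(4, 1663200)
= factorial_tail(3, 4 * 1663200) = factorial_tail(3, 6652800)
= factorial_tail(2, 3 * 6652800) = factorial_tail(2, 19958400)
= factorial_tail(1, 2 * 19958400) = factorial_tail(1, 39916800)
n <= 1, return acc = 39916800


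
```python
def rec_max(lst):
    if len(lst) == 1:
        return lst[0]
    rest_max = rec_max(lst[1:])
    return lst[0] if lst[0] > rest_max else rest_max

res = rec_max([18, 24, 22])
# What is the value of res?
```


rec_max([18, 24, 22])
= compare 18 with rec_max([24, 22])
= compare 24 with rec_max([22])
Base: rec_max([22]) = 22
compare 24 with 22: max = 24
compare 18 with 24: max = 24
= 24


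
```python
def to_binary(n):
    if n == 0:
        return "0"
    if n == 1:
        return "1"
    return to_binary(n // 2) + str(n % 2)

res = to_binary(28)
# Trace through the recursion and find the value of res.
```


to_binary(28)
= to_binary(14) + "0"
= to_binary(7) + "0" + "0"
= to_binary(3) + "1" + "0" + "0"
= to_binary(1) + "1" + "1" + "0" + "0"
= "1" + "1" + "1" + "0" + "0"
= "11100"


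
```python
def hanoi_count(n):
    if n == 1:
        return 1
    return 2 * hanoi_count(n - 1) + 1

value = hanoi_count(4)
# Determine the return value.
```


hanoi_count(4)
= 2 * hanoi_count(3) + 1
= 2 * (2 * hanoi_count(2) + 1) + 1
= 2 * (2 * (2 * hanoi_count(1) + 1) + 1) + 1
Now compute bottom-up:
hanoi_count(1) = 1
hanoi_count(2) = 2 * 1 + 1 = 3
hanoi_count(3) = 2 * 3 + 1 = 7
hanoi_count(4) = 2 * 7 + 1 = 15
= 15


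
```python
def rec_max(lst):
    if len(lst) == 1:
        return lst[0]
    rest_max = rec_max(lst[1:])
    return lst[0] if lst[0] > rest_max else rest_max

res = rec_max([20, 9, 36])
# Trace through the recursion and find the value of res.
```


rec_max([20, 9, 36])
= compare 20 with rec_max([9, 36])
= compare 9 with rec_max([36])
Base: rec_max([36]) = 36
compare 9 with 36: max = 36
compare 20 with 36: max = 36
= 36


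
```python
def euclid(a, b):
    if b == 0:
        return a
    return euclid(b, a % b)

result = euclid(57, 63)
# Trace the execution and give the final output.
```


euclid(57, 63)
= euclid(63, 57 % 63) = euclid(63, 57)
= euclid(57, 63 % 57) = euclid(57, 6)
= euclid(6, 57 % 6) = euclid(6, 3)
= euclid(3, 6 % 3) = euclid(3, 0)
b == 0, return a = 3


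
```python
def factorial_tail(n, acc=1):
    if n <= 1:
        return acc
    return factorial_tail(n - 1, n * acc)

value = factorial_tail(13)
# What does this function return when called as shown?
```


factorial_tail(13, 1)
= factorial_tail(12, 13 * 1) = factorial_tail(12, 13)
= factorial_tail(11, 12 * 13) = factorial_tail(11, 156)
= factorial_tail(10, 11 * 156) = factorial_tail(10, 1716)
= factorial_tail(9, 10 * 1716) = factorial_tail(9, 17160)
= factorial_tail(8, 9 * 17160) = factorial_tail(8, 154440)
= factorial_tail(7, 8 * 154440) = factorial_tail(7, 1235520)
= factorial_tail(6, 7 * 1235520) = factorial_tail(6, 8648640)
= factorial_tail(5, 6 * 8648640) = factorial_tail(5, 51891840)
= factorial_tail(4, 5 * 51891840) = factorial_tail(4, 259459200)
= factorial_tail(3, 4 * 259459200) = factorial_tail(3, 1037836800)
= factorial_tail(2, 3 * 1037836800) = factorial_tail(2, 3113510400)
= factorial_tail(1, 2 * 3113510400) = factorial_tail(1, 6227020800)
n <= 1, return acc = 6227020800


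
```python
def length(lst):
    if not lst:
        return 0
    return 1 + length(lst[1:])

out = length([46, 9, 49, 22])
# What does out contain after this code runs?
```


length([46, 9, 49, 22])
= 1 + length([9, 49, 22])
= 1 + 1 + length([49, 22])
= 1 + 1 + 1 + length([22])
= 1 + 1 + 1 + 1 + length([])
= 1 + 1 + 1 + 1 + 0
= 4


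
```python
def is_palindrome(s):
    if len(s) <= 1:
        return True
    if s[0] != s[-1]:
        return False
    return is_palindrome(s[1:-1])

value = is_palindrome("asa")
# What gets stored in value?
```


is_palindrome("asa")
"asa": s[0]='a' == s[-1]='a' -> is_palindrome("s")
"s": len <= 1 -> True
= True


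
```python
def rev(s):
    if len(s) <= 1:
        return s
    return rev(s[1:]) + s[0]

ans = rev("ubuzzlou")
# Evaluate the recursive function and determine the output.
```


rev("ubuzzlou")
= rev("buzzlou") + "u"
= rev("uzzlou") + "b" + "u"
= rev("zzlou") + "u" + "b" + "u"
= rev("zlou") + "z" + "u" + "b" + "u"
= rev("lou") + "z" + "z" + "u" + "b" + "u"
= rev("ou") + "l" + "z" + "z" + "u" + "b" + "u"
= rev("u") + "o" + "l" + "z" + "z" + "u" + "b" + "u"
= "u" + "o" + "l" + "z" + "z" + "u" + "b" + "u"
= "uolzzubu"


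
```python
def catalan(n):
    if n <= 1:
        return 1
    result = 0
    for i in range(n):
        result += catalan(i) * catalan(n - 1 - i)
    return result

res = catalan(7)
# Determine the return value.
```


catalan(7)
= sum of catalan(i) * catalan(7-1-i) for i in 0..6
First compute sub-values bottom-up:
  catalan(0) = 1, catalan(1) = 1
  catalan(2) = 1*1 + 1*1 = 2
  catalan(3) = 1*2 + 1*1 + 2*1 = 5
  catalan(4) = 1*5 + 1*2 + 2*1 + 5*1 = 14
  catalan(5) = 1*14 + 1*5 + 2*2 + 5*1 + 14*1 = 42
  catalan(6) = 1*42 + 1*14 + 2*5 + 5*2 + 14*1 + 42*1 = 132
Now catalan(7):
  catalan(0)*catalan(6) = 1*132 = 132
  catalan(1)*catalan(5) = 1*42 = 42
  catalan(2)*catalan(4) = 2*14 = 28
  catalan(3)*catalan(3) = 5*5 = 25
  catalan(4)*catalan(2) = 14*2 = 28
  catalan(5)*catalan(1) = 42*1 = 42
  catalan(6)*catalan(0) = 132*1 = 132
= 132 + 42 + 28 + 25 + 28 + 42 + 132
= 429


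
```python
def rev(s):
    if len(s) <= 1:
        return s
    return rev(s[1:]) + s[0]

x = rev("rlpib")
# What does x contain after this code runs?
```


rev("rlpib")
= rev("lpib") + "r"
= rev("pib") + "l" + "r"
= rev("ib") + "p" + "l" + "r"
= rev("b") + "i" + "p" + "l" + "r"
= "b" + "i" + "p" + "l" + "r"
= "biplr"


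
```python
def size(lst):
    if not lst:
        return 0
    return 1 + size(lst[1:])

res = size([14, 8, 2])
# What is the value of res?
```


size([14, 8, 2])
= 1 + size([8, 2])
= 1 + 1 + size([2])
= 1 + 1 + 1 + size([])
= 1 + 1 + 1 + 0
= 3


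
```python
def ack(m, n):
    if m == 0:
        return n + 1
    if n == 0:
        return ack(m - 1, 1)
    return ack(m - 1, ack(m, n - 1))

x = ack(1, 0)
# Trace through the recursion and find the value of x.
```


ack(1, 0)
n == 0: return ack(0, 1)
= ack(0, 1) = 2
= 2


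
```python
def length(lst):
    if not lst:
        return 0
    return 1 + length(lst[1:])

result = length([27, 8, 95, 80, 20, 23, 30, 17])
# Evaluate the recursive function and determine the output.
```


length([27, 8, 95, 80, 20, 23, 30, 17])
= 1 + length([8, 95, 80, 20, 23, 30, 17])
= 1 + 1 + length([95, 80, 20, 23, 30, 17])
= 1 + 1 + 1 + length([80, 20, 23, 30, 17])
= 1 + 1 + 1 + 1 + length([20, 23, 30, 17])
= 1 + 1 + 1 + 1 + 1 + length([23, 30, 17])
= 1 + 1 + 1 + 1 + 1 + 1 + length([30, 17])
= 1 + 1 + 1 + 1 + 1 + 1 + 1 + length([17])
= 1 + 1 + 1 + 1 + 1 + 1 + 1 + 1 + length([])
= 1 + 1 + 1 + 1 + 1 + 1 + 1 + 1 + 0
= 8


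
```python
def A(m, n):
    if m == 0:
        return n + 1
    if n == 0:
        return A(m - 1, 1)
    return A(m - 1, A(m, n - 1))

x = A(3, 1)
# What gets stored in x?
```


A(3, 1)
= A(2, A(3, 0))
First compute A(3, 0) = 5
= A(2, 5)
= 13


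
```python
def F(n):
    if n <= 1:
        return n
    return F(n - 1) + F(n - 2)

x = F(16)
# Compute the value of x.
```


F(16)
= F(15) + F(14)
= (F(14) + F(13)) + F(14)
Computing bottom-up: F(0)=0, F(1)=1, F(2)=1, F(3)=2, F(4)=3, F(5)=5, F(6)=8, F(7)=13, F(8)=21, F(9)=34, F(10)=55, F(11)=89, F(12)=144, F(13)=233, F(14)=377, F(15)=610, F(16)=987
= 987


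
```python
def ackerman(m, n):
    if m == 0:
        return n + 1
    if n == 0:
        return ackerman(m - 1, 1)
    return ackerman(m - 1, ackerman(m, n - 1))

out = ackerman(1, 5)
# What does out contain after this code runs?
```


ackerman(1, 5)
= ackerman(0, ackerman(1, 4))
First compute ackerman(1, 4) = 6
= ackerman(0, 6)
= 7


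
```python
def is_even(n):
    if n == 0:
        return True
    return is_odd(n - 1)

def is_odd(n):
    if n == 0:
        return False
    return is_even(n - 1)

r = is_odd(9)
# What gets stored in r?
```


is_odd(9)
= is_even(8)
= is_odd(7)
= is_even(6)
= is_odd(5)
= is_even(4)
= is_odd(3)
= is_even(2)
= is_odd(1)
= is_even(0)
n == 0: return True
= True


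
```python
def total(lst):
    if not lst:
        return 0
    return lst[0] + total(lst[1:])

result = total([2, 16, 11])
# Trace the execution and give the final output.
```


total([2, 16, 11])
= 2 + total([16, 11])
= 2 + 16 + total([11])
= 2 + 16 + 11 + total([])
= 2 + 16 + 11 + 0
= 29


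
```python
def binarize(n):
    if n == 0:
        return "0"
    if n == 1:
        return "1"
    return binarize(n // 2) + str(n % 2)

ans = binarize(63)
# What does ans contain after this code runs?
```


binarize(63)
= binarize(31) + "1"
= binarize(15) + "1" + "1"
= binarize(7) + "1" + "1" + "1"
= binarize(3) + "1" + "1" + "1" + "1"
= binarize(1) + "1" + "1" + "1" + "1" + "1"
= "1" + "1" + "1" + "1" + "1" + "1"
= "111111"


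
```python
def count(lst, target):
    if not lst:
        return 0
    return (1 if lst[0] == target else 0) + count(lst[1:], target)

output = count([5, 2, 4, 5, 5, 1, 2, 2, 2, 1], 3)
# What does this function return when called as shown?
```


count([5, 2, 4, 5, 5, 1, 2, 2, 2, 1], 3)
lst[0]=5 != 3: 0 + count([2, 4, 5, 5, 1, 2, 2, 2, 1], 3)
lst[0]=2 != 3: 0 + count([4, 5, 5, 1, 2, 2, 2, 1], 3)
lst[0]=4 != 3: 0 + count([5, 5, 1, 2, 2, 2, 1], 3)
lst[0]=5 != 3: 0 + count([5, 1, 2, 2, 2, 1], 3)
lst[0]=5 != 3: 0 + count([1, 2, 2, 2, 1], 3)
lst[0]=1 != 3: 0 + count([2, 2, 2, 1], 3)
lst[0]=2 != 3: 0 + count([2, 2, 1], 3)
lst[0]=2 != 3: 0 + count([2, 1], 3)
lst[0]=2 != 3: 0 + count([1], 3)
lst[0]=1 != 3: 0 + count([], 3)
= 0


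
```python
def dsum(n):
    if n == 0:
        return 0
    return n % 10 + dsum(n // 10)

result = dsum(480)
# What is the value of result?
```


dsum(480)
= 0 + dsum(48)
= 0 + 8 + dsum(4)
= 0 + 8 + 4 + dsum(0)
= 0 + 8 + 4 + 0
= 12


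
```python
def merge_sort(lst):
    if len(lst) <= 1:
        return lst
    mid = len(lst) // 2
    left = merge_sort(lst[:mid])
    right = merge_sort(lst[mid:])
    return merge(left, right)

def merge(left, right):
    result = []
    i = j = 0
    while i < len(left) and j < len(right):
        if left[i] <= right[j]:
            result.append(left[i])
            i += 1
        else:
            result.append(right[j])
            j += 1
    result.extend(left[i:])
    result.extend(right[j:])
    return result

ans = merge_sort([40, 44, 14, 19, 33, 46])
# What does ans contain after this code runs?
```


merge_sort([40, 44, 14, 19, 33, 46])
Split into [40, 44, 14] and [19, 33, 46]
Left sorted: [14, 40, 44]
Right sorted: [19, 33, 46]
Merge [14, 40, 44] and [19, 33, 46]
= [14, 19, 33, 40, 44, 46]


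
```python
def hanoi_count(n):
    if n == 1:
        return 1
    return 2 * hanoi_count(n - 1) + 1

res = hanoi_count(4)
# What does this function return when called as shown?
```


hanoi_count(4)
= 2 * hanoi_count(3) + 1
= 2 * (2 * hanoi_count(2) + 1) + 1
= 2 * (2 * (2 * hanoi_count(1) + 1) + 1) + 1
Now compute bottom-up:
hanoi_count(1) = 1
hanoi_count(2) = 2 * 1 + 1 = 3
hanoi_count(3) = 2 * 3 + 1 = 7
hanoi_count(4) = 2 * 7 + 1 = 15
= 15


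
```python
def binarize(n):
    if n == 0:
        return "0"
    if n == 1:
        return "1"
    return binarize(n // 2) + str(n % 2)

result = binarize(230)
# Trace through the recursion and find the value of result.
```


binarize(230)
= binarize(115) + "0"
= binarize(57) + "1" + "0"
= binarize(28) + "1" + "1" + "0"
= binarize(14) + "0" + "1" + "1" + "0"
= binarize(7) + "0" + "0" + "1" + "1" + "0"
= binarize(3) + "1" + "0" + "0" + "1" + "1" + "0"
= binarize(1) + "1" + "1" + "0" + "0" + "1" + "1" + "0"
= "1" + "1" + "1" + "0" + "0" + "1" + "1" + "0"
= "11100110"


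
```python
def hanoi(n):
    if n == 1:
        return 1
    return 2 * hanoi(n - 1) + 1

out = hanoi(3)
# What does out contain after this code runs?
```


hanoi(3)
= 2 * hanoi(2) + 1
= 2 * (2 * hanoi(1) + 1) + 1
Now compute bottom-up:
hanoi(1) = 1
hanoi(2) = 2 * 1 + 1 = 3
hanoi(3) = 2 * 3 + 1 = 7
= 7


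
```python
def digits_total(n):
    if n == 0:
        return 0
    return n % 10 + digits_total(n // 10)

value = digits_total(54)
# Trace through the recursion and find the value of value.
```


digits_total(54)
= 4 + digits_total(5)
= 4 + 5 + digits_total(0)
= 4 + 5 + 0
= 9


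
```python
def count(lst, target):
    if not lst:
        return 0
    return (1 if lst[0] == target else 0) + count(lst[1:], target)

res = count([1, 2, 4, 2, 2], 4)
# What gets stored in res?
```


count([1, 2, 4, 2, 2], 4)
lst[0]=1 != 4: 0 + count([2, 4, 2, 2], 4)
lst[0]=2 != 4: 0 + count([4, 2, 2], 4)
lst[0]=4 == 4: 1 + count([2, 2], 4)
lst[0]=2 != 4: 0 + count([2], 4)
lst[0]=2 != 4: 0 + count([], 4)
= 1


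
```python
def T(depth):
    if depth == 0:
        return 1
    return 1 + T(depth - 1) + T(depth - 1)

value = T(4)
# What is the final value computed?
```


T(4)
= 1 + T(3) + T(3)
= 1 + 2 * T(3)
T(k) = 2^(k+1) - 1
T(0) = 1
T(1) = 3
T(2) = 7
T(3) = 15
T(4) = 31
T(4) = 2^5 - 1 = 31


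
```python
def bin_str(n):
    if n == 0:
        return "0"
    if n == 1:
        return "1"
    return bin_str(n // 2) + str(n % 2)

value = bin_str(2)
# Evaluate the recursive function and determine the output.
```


bin_str(2)
= bin_str(1) + "0"
= "1" + "0"
= "10"


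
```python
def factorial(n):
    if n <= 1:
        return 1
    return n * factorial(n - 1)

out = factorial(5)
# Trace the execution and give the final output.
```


factorial(5)
= 5 * factorial(4)
= 5 * 4 * factorial(3)
= 5 * 4 * 3 * factorial(2)
= 5 * 4 * 3 * 2 * factorial(1)
= 5 * 4 * 3 * 2 * 1
= 120


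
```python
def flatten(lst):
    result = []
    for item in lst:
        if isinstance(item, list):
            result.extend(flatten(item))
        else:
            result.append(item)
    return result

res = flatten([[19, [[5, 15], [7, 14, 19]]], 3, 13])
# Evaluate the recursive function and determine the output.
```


flatten([[19, [[5, 15], [7, 14, 19]]], 3, 13])
Processing each element:
  [19, [[5, 15], [7, 14, 19]]] is a list -> flatten recursively -> [19, 5, 15, 7, 14, 19]
  3 is not a list -> append 3
  13 is not a list -> append 13
= [19, 5, 15, 7, 14, 19, 3, 13]


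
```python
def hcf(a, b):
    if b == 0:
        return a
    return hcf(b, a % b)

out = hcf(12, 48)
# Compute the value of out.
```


hcf(12, 48)
= hcf(48, 12 % 48) = hcf(48, 12)
= hcf(12, 48 % 12) = hcf(12, 0)
b == 0, return a = 12


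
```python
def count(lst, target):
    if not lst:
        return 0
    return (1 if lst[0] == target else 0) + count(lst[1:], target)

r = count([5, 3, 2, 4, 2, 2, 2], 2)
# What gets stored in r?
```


count([5, 3, 2, 4, 2, 2, 2], 2)
lst[0]=5 != 2: 0 + count([3, 2, 4, 2, 2, 2], 2)
lst[0]=3 != 2: 0 + count([2, 4, 2, 2, 2], 2)
lst[0]=2 == 2: 1 + count([4, 2, 2, 2], 2)
lst[0]=4 != 2: 0 + count([2, 2, 2], 2)
lst[0]=2 == 2: 1 + count([2, 2], 2)
lst[0]=2 == 2: 1 + count([2], 2)
lst[0]=2 == 2: 1 + count([], 2)
= 4


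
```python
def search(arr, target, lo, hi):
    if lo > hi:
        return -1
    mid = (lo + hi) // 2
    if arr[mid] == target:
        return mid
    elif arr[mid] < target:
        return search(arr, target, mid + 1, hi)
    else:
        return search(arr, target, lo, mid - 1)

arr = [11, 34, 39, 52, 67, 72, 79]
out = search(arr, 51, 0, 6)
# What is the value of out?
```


search(arr, 51, 0, 6)
lo=0, hi=6, mid=3, arr[mid]=52
52 > 51, search left half
lo=0, hi=2, mid=1, arr[mid]=34
34 < 51, search right half
lo=2, hi=2, mid=2, arr[mid]=39
39 < 51, search right half
lo > hi, target not found, return -1
= -1


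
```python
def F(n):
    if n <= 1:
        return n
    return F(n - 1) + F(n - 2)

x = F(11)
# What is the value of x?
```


F(11)
= F(10) + F(9)
= (F(9) + F(8)) + F(9)
Computing bottom-up: F(0)=0, F(1)=1, F(2)=1, F(3)=2, F(4)=3, F(5)=5, F(6)=8, F(7)=13, F(8)=21, F(9)=34, F(10)=55, F(11)=89
= 89


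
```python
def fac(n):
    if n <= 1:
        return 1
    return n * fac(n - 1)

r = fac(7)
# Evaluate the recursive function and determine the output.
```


fac(7)
= 7 * fac(6)
= 7 * 6 * fac(5)
= 7 * 6 * 5 * fac(4)
= 7 * 6 * 5 * 4 * fac(3)
= 7 * 6 * 5 * 4 * 3 * fac(2)
= 7 * 6 * 5 * 4 * 3 * 2 * fac(1)
= 7 * 6 * 5 * 4 * 3 * 2 * 1
= 5040


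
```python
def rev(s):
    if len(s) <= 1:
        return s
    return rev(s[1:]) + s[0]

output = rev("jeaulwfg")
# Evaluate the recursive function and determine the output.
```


rev("jeaulwfg")
= rev("eaulwfg") + "j"
= rev("aulwfg") + "e" + "j"
= rev("ulwfg") + "a" + "e" + "j"
= rev("lwfg") + "u" + "a" + "e" + "j"
= rev("wfg") + "l" + "u" + "a" + "e" + "j"
= rev("fg") + "w" + "l" + "u" + "a" + "e" + "j"
= rev("g") + "f" + "w" + "l" + "u" + "a" + "e" + "j"
= "g" + "f" + "w" + "l" + "u" + "a" + "e" + "j"
= "gfwluaej"


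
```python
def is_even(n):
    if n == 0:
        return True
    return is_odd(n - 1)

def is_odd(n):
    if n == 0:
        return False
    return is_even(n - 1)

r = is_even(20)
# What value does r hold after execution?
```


is_even(20)
= is_odd(19)
= is_even(18)
= is_odd(17)
= is_even(16)
= is_odd(15)
= is_even(14)
= is_odd(13)
= is_even(12)
= is_odd(11)
= is_even(10)
= is_odd(9)
= is_even(8)
= is_odd(7)
= is_even(6)
= is_odd(5)
= is_even(4)
= is_odd(3)
= is_even(2)
= is_odd(1)
= is_even(0)
n == 0: return True
= True


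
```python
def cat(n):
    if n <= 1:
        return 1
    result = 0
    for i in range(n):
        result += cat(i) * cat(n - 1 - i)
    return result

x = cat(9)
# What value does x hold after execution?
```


cat(9)
= sum of cat(i) * cat(9-1-i) for i in 0..8
First compute sub-values bottom-up:
  cat(0) = 1, cat(1) = 1
  cat(2) = 1*1 + 1*1 = 2
  cat(3) = 1*2 + 1*1 + 2*1 = 5
  cat(4) = 1*5 + 1*2 + 2*1 + 5*1 = 14
  cat(5) = 1*14 + 1*5 + 2*2 + 5*1 + 14*1 = 42
  cat(6) = 1*42 + 1*14 + 2*5 + 5*2 + 14*1 + 42*1 = 132
  cat(7) = 1*132 + 1*42 + 2*14 + 5*5 + 14*2 + 42*1 + 132*1 = 429
  cat(8) = 1*429 + 1*132 + 2*42 + 5*14 + 14*5 + 42*2 + 132*1 + 429*1 = 1430
Now cat(9):
  cat(0)*cat(8) = 1*1430 = 1430
  cat(1)*cat(7) = 1*429 = 429
  cat(2)*cat(6) = 2*132 = 264
  cat(3)*cat(5) = 5*42 = 210
  cat(4)*cat(4) = 14*14 = 196
  cat(5)*cat(3) = 42*5 = 210
  cat(6)*cat(2) = 132*2 = 264
  cat(7)*cat(1) = 429*1 = 429
  cat(8)*cat(0) = 1430*1 = 1430
= 1430 + 429 + 264 + 210 + 196 + 210 + 264 + 429 + 1430
= 4862


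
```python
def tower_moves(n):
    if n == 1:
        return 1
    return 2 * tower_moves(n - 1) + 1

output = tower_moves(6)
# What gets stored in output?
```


tower_moves(6)
= 2 * tower_moves(5) + 1
= 2 * (2 * tower_moves(4) + 1) + 1
= 2 * (2 * (2 * tower_moves(3) + 1) + 1) + 1
= 2 * (2 * (2 * (2 * tower_moves(2) + 1) + 1) + 1) + 1
= 2 * (2 * (2 * (2 * (2 * tower_moves(1) + 1) + 1) + 1) + 1) + 1
Now compute bottom-up:
tower_moves(1) = 1
tower_moves(2) = 2 * 1 + 1 = 3
tower_moves(3) = 2 * 3 + 1 = 7
tower_moves(4) = 2 * 7 + 1 = 15
tower_moves(5) = 2 * 15 + 1 = 31
tower_moves(6) = 2 * 31 + 1 = 63
= 63


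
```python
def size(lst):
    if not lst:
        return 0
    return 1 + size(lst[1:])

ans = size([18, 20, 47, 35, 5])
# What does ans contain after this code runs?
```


size([18, 20, 47, 35, 5])
= 1 + size([20, 47, 35, 5])
= 1 + 1 + size([47, 35, 5])
= 1 + 1 + 1 + size([35, 5])
= 1 + 1 + 1 + 1 + size([5])
= 1 + 1 + 1 + 1 + 1 + size([])
= 1 + 1 + 1 + 1 + 1 + 0
= 5


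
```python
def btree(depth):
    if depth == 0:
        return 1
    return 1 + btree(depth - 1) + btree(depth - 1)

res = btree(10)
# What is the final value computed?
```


btree(10)
= 1 + btree(9) + btree(9)
= 1 + 2 * btree(9)
btree(k) = 2^(k+1) - 1
btree(0) = 1
btree(1) = 3
btree(2) = 7
btree(3) = 15
btree(4) = 31
btree(10) = 2^11 - 1 = 2047


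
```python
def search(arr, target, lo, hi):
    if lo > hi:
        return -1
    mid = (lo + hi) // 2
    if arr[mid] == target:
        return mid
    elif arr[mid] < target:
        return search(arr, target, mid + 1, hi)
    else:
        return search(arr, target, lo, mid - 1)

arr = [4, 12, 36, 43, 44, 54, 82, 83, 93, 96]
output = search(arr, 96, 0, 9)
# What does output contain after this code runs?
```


search(arr, 96, 0, 9)
lo=0, hi=9, mid=4, arr[mid]=44
44 < 96, search right half
lo=5, hi=9, mid=7, arr[mid]=83
83 < 96, search right half
lo=8, hi=9, mid=8, arr[mid]=93
93 < 96, search right half
lo=9, hi=9, mid=9, arr[mid]=96
arr[9] == 96, found at index 9
= 9


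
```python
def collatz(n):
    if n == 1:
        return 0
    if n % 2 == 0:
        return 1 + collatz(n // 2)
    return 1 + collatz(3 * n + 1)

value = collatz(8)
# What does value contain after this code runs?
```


collatz(8)
8 is even -> collatz(4)
4 is even -> collatz(2)
2 is even -> collatz(1)
Reached 1 after 3 steps
= 3


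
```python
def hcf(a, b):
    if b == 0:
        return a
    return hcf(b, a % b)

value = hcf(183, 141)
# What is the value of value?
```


hcf(183, 141)
= hcf(141, 183 % 141) = hcf(141, 42)
= hcf(42, 141 % 42) = hcf(42, 15)
= hcf(15, 42 % 15) = hcf(15, 12)
= hcf(12, 15 % 12) = hcf(12, 3)
= hcf(3, 12 % 3) = hcf(3, 0)
b == 0, return a = 3


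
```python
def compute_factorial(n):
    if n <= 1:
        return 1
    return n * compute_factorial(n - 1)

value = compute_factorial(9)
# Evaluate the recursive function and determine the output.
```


compute_factorial(9)
= 9 * compute_factorial(8)
= 9 * 8 * compute_factorial(7)
= 9 * 8 * 7 * compute_factorial(6)
= 9 * 8 * 7 * 6 * compute_factorial(5)
= 9 * 8 * 7 * 6 * 5 * compute_factorial(4)
= 9 * 8 * 7 * 6 * 5 * 4 * compute_factorial(3)
= 9 * 8 * 7 * 6 * 5 * 4 * 3 * compute_factorial(2)
= 9 * 8 * 7 * 6 * 5 * 4 * 3 * 2 * compute_factorial(1)
= 9 * 8 * 7 * 6 * 5 * 4 * 3 * 2 * 1
= 362880


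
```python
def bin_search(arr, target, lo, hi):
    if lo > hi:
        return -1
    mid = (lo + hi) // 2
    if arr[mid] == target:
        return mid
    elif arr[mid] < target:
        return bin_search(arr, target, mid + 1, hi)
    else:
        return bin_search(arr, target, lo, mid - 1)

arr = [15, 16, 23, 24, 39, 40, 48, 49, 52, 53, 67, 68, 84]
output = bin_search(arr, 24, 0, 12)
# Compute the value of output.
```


bin_search(arr, 24, 0, 12)
lo=0, hi=12, mid=6, arr[mid]=48
48 > 24, search left half
lo=0, hi=5, mid=2, arr[mid]=23
23 < 24, search right half
lo=3, hi=5, mid=4, arr[mid]=39
39 > 24, search left half
lo=3, hi=3, mid=3, arr[mid]=24
arr[3] == 24, found at index 3
= 3


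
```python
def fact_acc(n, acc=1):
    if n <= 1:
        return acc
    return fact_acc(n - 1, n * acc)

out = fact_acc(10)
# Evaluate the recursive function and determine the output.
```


fact_acc(10, 1)
= fact_acc(9, 10 * 1) = fact_acc(9, 10)
= fact_acc(8, 9 * 10) = fact_acc(8, 90)
= fact_acc(7, 8 * 90) = fact_acc(7, 720)
= fact_acc(6, 7 * 720) = fact_acc(6, 5040)
= fact_acc(5, 6 * 5040) = fact_acc(5, 30240)
= fact_acc(4, 5 * 30240) = fact_acc(4, 151200)
= fact_acc(3, 4 * 151200) = fact_acc(3, 604800)
= fact_acc(2, 3 * 604800) = fact_acc(2, 1814400)
= fact_acc(1, 2 * 1814400) = fact_acc(1, 3628800)
n <= 1, return acc = 3628800


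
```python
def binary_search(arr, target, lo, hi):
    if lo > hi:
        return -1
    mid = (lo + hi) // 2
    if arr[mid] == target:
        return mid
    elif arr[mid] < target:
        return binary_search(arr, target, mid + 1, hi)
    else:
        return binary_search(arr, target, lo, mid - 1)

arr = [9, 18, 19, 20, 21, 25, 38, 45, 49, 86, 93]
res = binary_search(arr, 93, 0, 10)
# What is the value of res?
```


binary_search(arr, 93, 0, 10)
lo=0, hi=10, mid=5, arr[mid]=25
25 < 93, search right half
lo=6, hi=10, mid=8, arr[mid]=49
49 < 93, search right half
lo=9, hi=10, mid=9, arr[mid]=86
86 < 93, search right half
lo=10, hi=10, mid=10, arr[mid]=93
arr[10] == 93, found at index 10
= 10


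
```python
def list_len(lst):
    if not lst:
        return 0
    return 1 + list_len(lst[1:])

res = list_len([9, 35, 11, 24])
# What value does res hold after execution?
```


list_len([9, 35, 11, 24])
= 1 + list_len([35, 11, 24])
= 1 + 1 + list_len([11, 24])
= 1 + 1 + 1 + list_len([24])
= 1 + 1 + 1 + 1 + list_len([])
= 1 + 1 + 1 + 1 + 0
= 4


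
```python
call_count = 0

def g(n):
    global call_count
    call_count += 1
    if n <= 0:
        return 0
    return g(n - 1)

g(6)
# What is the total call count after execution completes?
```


g(6) calls g(5) calls ... calls g(0)
Total calls: 6 + 1 (for base case) = 7


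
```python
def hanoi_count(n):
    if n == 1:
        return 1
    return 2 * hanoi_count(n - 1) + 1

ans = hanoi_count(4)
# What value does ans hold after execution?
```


hanoi_count(4)
= 2 * hanoi_count(3) + 1
= 2 * (2 * hanoi_count(2) + 1) + 1
= 2 * (2 * (2 * hanoi_count(1) + 1) + 1) + 1
Now compute bottom-up:
hanoi_count(1) = 1
hanoi_count(2) = 2 * 1 + 1 = 3
hanoi_count(3) = 2 * 3 + 1 = 7
hanoi_count(4) = 2 * 7 + 1 = 15
= 15


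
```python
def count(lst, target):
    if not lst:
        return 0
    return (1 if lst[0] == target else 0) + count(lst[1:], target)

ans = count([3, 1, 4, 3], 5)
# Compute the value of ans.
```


count([3, 1, 4, 3], 5)
lst[0]=3 != 5: 0 + count([1, 4, 3], 5)
lst[0]=1 != 5: 0 + count([4, 3], 5)
lst[0]=4 != 5: 0 + count([3], 5)
lst[0]=3 != 5: 0 + count([], 5)
= 0


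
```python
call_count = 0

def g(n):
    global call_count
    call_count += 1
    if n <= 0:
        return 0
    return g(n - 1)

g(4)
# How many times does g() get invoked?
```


g(4) calls g(3) calls ... calls g(0)
Total calls: 4 + 1 (for base case) = 5


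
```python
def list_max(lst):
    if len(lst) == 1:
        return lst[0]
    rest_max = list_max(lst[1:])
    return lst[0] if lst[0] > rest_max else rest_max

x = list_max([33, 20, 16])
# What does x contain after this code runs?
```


list_max([33, 20, 16])
= compare 33 with list_max([20, 16])
= compare 20 with list_max([16])
Base: list_max([16]) = 16
compare 20 with 16: max = 20
compare 33 with 20: max = 33
= 33


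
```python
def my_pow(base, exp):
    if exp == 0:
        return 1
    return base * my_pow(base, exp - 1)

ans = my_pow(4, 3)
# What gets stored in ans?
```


my_pow(4, 3)
= 4 * my_pow(4, 2)
= 4 * 4 * my_pow(4, 1)
= 4 * 4 * 4 * my_pow(4, 0)
= 4 * 4 * 4 * 1
= 64


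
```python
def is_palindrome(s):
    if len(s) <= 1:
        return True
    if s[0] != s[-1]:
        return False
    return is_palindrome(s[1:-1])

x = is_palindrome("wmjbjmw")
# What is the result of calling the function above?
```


is_palindrome("wmjbjmw")
"wmjbjmw": s[0]='w' == s[-1]='w' -> is_palindrome("mjbjm")
"mjbjm": s[0]='m' == s[-1]='m' -> is_palindrome("jbj")
"jbj": s[0]='j' == s[-1]='j' -> is_palindrome("b")
"b": len <= 1 -> True
= True


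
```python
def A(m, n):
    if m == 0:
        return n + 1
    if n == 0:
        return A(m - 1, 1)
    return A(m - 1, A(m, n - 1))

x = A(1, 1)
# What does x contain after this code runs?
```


A(1, 1)
= A(0, A(1, 0))
First compute A(1, 0) = 2
= A(0, 2)
= 3


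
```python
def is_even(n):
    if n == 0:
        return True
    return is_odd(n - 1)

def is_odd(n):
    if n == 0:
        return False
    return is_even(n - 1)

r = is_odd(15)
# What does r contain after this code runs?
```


is_odd(15)
= is_even(14)
= is_odd(13)
= is_even(12)
= is_odd(11)
= is_even(10)
= is_odd(9)
= is_even(8)
= is_odd(7)
= is_even(6)
= is_odd(5)
= is_even(4)
= is_odd(3)
= is_even(2)
= is_odd(1)
= is_even(0)
n == 0: return True
= True


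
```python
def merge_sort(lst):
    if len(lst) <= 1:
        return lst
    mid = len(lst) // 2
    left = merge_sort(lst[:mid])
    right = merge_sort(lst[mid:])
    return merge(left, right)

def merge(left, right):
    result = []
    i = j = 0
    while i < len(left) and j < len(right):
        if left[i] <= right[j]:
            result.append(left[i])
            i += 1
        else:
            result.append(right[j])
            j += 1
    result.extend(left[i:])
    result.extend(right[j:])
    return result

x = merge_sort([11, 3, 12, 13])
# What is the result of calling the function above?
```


merge_sort([11, 3, 12, 13])
Split into [11, 3] and [12, 13]
Left sorted: [3, 11]
Right sorted: [12, 13]
Merge [3, 11] and [12, 13]
= [3, 11, 12, 13]


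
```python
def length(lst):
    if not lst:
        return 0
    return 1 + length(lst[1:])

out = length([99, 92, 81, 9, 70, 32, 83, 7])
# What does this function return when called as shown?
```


length([99, 92, 81, 9, 70, 32, 83, 7])
= 1 + length([92, 81, 9, 70, 32, 83, 7])
= 1 + 1 + length([81, 9, 70, 32, 83, 7])
= 1 + 1 + 1 + length([9, 70, 32, 83, 7])
= 1 + 1 + 1 + 1 + length([70, 32, 83, 7])
= 1 + 1 + 1 + 1 + 1 + length([32, 83, 7])
= 1 + 1 + 1 + 1 + 1 + 1 + length([83, 7])
= 1 + 1 + 1 + 1 + 1 + 1 + 1 + length([7])
= 1 + 1 + 1 + 1 + 1 + 1 + 1 + 1 + length([])
= 1 + 1 + 1 + 1 + 1 + 1 + 1 + 1 + 0
= 8


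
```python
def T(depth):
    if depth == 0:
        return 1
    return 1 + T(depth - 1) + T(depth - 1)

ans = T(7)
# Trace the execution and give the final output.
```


T(7)
= 1 + T(6) + T(6)
= 1 + 2 * T(6)
T(k) = 2^(k+1) - 1
T(0) = 1
T(1) = 3
T(2) = 7
T(3) = 15
T(4) = 31
T(7) = 2^8 - 1 = 255


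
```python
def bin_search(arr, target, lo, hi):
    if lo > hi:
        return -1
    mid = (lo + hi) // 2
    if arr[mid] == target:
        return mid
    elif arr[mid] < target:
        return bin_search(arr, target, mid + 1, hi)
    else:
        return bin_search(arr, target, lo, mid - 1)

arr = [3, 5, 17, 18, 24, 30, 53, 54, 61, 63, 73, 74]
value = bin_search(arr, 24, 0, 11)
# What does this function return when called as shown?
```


bin_search(arr, 24, 0, 11)
lo=0, hi=11, mid=5, arr[mid]=30
30 > 24, search left half
lo=0, hi=4, mid=2, arr[mid]=17
17 < 24, search right half
lo=3, hi=4, mid=3, arr[mid]=18
18 < 24, search right half
lo=4, hi=4, mid=4, arr[mid]=24
arr[4] == 24, found at index 4
= 4


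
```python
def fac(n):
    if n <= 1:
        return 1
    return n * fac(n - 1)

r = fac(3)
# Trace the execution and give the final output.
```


fac(3)
= 3 * fac(2)
= 3 * 2 * fac(1)
= 3 * 2 * 1
= 6


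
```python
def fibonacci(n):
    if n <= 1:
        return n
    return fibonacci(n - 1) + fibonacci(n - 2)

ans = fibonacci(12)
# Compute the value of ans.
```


fibonacci(12)
= fibonacci(11) + fibonacci(10)
= (fibonacci(10) + fibonacci(9)) + fibonacci(10)
Computing bottom-up: fibonacci(0)=0, fibonacci(1)=1, fibonacci(2)=1, fibonacci(3)=2, fibonacci(4)=3, fibonacci(5)=5, fibonacci(6)=8, fibonacci(7)=13, fibonacci(8)=21, fibonacci(9)=34, fibonacci(10)=55, fibonacci(11)=89, fibonacci(12)=144
= 144


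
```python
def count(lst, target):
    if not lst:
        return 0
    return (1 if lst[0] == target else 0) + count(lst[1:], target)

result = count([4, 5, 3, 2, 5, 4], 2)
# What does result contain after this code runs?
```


count([4, 5, 3, 2, 5, 4], 2)
lst[0]=4 != 2: 0 + count([5, 3, 2, 5, 4], 2)
lst[0]=5 != 2: 0 + count([3, 2, 5, 4], 2)
lst[0]=3 != 2: 0 + count([2, 5, 4], 2)
lst[0]=2 == 2: 1 + count([5, 4], 2)
lst[0]=5 != 2: 0 + count([4], 2)
lst[0]=4 != 2: 0 + count([], 2)
= 1


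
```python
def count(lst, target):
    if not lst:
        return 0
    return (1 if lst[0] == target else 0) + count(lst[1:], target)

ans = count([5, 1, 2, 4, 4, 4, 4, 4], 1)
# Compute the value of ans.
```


count([5, 1, 2, 4, 4, 4, 4, 4], 1)
lst[0]=5 != 1: 0 + count([1, 2, 4, 4, 4, 4, 4], 1)
lst[0]=1 == 1: 1 + count([2, 4, 4, 4, 4, 4], 1)
lst[0]=2 != 1: 0 + count([4, 4, 4, 4, 4], 1)
lst[0]=4 != 1: 0 + count([4, 4, 4, 4], 1)
lst[0]=4 != 1: 0 + count([4, 4, 4], 1)
lst[0]=4 != 1: 0 + count([4, 4], 1)
lst[0]=4 != 1: 0 + count([4], 1)
lst[0]=4 != 1: 0 + count([], 1)
= 1
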